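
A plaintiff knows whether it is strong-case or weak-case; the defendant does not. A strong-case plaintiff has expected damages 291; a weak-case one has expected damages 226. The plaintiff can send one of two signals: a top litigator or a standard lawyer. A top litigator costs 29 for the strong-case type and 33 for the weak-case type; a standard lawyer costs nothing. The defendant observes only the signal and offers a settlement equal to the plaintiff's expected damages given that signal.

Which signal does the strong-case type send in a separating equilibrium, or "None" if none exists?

None

Try strong-case → top litigator, weak-case → standard lawyer:
  If types separate, top litigator earns payment 291 and standard lawyer earns 226.
  Strong-case: top litigator gives 291 − 29 = 262; standard lawyer gives 226 − 0 = 226. No deviation. ✓
  Weak-case: standard lawyer gives 226 − 0 = 226; top litigator gives 291 − 33 = 258. Would deviate. ✗
Try strong-case → standard lawyer, weak-case → top litigator:
  If types separate, standard lawyer earns payment 291 and top litigator earns 226.
  Strong-case: standard lawyer gives 291 − 0 = 291; top litigator gives 226 − 29 = 197. No deviation. ✓
  Weak-case: top litigator gives 226 − 33 = 193; standard lawyer gives 291 − 0 = 291. Would deviate. ✗
Neither assignment is incentive-compatible.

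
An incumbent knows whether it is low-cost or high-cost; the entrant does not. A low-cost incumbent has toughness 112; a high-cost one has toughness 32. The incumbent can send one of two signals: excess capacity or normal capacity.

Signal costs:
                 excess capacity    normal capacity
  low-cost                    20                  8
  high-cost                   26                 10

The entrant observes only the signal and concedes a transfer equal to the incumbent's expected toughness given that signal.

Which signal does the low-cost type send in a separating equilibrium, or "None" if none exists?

Try low-cost → excess capacity, high-cost → normal capacity:
  Under separation the entrant infers type exactly: excess capacity → low-cost (pays 112), normal capacity → high-cost (pays 32).
  Low-cost: excess capacity gives 112 − 20 = 92; normal capacity gives 32 − 8 = 24. No deviation. ✓
  High-cost: normal capacity gives 32 − 10 = 22; excess capacity gives 112 − 26 = 86. Would deviate. ✗
Try low-cost → normal capacity, high-cost → excess capacity:
  Under separation the entrant infers type exactly: normal capacity → low-cost (pays 112), excess capacity → high-cost (pays 32).
  Low-cost: normal capacity gives 112 − 8 = 104; excess capacity gives 32 − 20 = 12. No deviation. ✓
  High-cost: excess capacity gives 32 − 26 = 6; normal capacity gives 112 − 10 = 102. Would deviate. ✗
Neither assignment is incentive-compatible.

None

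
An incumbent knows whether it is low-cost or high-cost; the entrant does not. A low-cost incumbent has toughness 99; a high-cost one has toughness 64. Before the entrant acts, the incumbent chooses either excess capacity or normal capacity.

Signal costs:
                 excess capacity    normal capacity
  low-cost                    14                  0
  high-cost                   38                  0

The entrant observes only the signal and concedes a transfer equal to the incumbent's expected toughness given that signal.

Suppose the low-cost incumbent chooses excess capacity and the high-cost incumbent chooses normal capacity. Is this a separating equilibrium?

If types separate, excess capacity earns payment 99 and normal capacity earns 64.
Low-cost: excess capacity gives 99 − 14 = 85; normal capacity gives 64 − 0 = 64. No deviation. ✓
High-cost: normal capacity gives 64 − 0 = 64; excess capacity gives 99 − 38 = 61. No deviation. ✓
Neither type gains from mimicking the other.

Yes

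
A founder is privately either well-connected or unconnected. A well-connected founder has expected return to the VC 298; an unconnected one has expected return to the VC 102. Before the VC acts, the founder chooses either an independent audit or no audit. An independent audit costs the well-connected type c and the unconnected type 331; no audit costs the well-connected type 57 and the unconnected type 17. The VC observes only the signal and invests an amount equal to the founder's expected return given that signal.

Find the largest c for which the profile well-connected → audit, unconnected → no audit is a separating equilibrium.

Under separation: audit → well-connected (pays 298); no audit → unconnected (pays 102).
Unconnected: 102 − 17 = 85 ≥ 298 − 331 = -33. Holds regardless of c. ✓
Well-connected: 298 − c ≥ 102 − 57, so c ≤ 298 − 45 = 253.

253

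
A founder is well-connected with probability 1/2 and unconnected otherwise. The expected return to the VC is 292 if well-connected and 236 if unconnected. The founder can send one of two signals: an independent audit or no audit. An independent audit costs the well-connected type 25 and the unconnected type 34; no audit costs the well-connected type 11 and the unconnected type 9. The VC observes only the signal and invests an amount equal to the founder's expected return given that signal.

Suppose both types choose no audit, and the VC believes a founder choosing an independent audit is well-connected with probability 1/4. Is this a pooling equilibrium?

Yes

At the pooled signal (no audit) the VC holds the prior 1/2 and pays 1/2·292 + 1/2·236 = 264. Off-path (audit) belief 1/4 gives 1/4·292 + 3/4·236 = 250.
Well-connected: no audit gives 264 − 11 = 253; audit gives 250 − 25 = 225. Stays. ✓
Unconnected: no audit gives 264 − 9 = 255; audit gives 250 − 34 = 216. Stays. ✓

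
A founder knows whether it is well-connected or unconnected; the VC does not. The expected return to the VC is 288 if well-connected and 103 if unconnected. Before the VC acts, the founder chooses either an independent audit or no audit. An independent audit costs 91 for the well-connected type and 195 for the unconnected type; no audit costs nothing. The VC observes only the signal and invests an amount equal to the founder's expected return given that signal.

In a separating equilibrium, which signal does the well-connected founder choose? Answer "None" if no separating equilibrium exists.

audit

Try well-connected → audit, unconnected → no audit:
  If types separate, audit earns payment 288 and no audit earns 103.
  Well-connected: audit gives 288 − 91 = 197; no audit gives 103 − 0 = 103. No deviation. ✓
  Unconnected: no audit gives 103 − 0 = 103; audit gives 288 − 195 = 93. No deviation. ✓
Both hold — the well-connected type sends audit.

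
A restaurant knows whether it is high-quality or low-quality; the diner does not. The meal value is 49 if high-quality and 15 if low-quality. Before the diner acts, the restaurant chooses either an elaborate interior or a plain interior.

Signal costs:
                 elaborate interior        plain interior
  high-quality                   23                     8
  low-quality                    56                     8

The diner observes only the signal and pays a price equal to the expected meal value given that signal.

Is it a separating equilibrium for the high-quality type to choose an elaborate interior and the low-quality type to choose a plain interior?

Under separation the diner infers type exactly: elaborate interior → high-quality (pays 49), plain interior → low-quality (pays 15).
High-quality: elaborate interior gives 49 − 23 = 26; plain interior gives 15 − 8 = 7. No deviation. ✓
Low-quality: plain interior gives 15 − 8 = 7; elaborate interior gives 49 − 56 = -7. No deviation. ✓
Both incentive constraints hold.

Yes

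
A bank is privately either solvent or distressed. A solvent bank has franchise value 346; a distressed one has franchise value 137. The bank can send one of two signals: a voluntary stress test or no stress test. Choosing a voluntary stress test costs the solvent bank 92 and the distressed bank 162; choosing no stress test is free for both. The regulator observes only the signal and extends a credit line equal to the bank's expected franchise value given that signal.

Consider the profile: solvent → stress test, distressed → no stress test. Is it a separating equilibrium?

No

If types separate, stress test earns payment 346 and no stress test earns 137.
Solvent: stress test gives 346 − 92 = 254; no stress test gives 137 − 0 = 137. No deviation. ✓
Distressed: no stress test gives 137 − 0 = 137; stress test gives 346 − 162 = 184. Would deviate. ✗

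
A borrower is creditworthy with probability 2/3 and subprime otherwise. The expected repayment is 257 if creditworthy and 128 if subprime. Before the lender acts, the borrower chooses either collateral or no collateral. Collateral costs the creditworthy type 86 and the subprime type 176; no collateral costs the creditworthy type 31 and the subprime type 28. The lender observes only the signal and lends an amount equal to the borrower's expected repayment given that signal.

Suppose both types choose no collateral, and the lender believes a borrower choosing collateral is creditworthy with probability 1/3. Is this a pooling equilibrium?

Yes

At the pooled signal (no collateral) the lender holds the prior 2/3 and pays 2/3·257 + 1/3·128 = 214. Off-path (collateral) belief 1/3 gives 1/3·257 + 2/3·128 = 171.
Creditworthy: no collateral gives 214 − 31 = 183; collateral gives 171 − 86 = 85. Stays. ✓
Subprime: no collateral gives 214 − 28 = 186; collateral gives 171 − 176 = -5. Stays. ✓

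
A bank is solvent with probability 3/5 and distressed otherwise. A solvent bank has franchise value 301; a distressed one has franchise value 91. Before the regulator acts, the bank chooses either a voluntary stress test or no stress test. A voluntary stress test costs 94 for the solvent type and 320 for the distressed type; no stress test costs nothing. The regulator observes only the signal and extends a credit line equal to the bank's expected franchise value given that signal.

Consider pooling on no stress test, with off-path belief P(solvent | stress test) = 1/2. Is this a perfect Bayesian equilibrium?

At the pooled signal (no stress test) the regulator holds the prior 3/5 and pays 3/5·301 + 2/5·91 = 217. Off-path (stress test) belief 1/2 gives 1/2·301 + 1/2·91 = 196.
Solvent: no stress test gives 217 − 0 = 217; stress test gives 196 − 94 = 102. Stays. ✓
Distressed: no stress test gives 217 − 0 = 217; stress test gives 196 − 320 = -124. Stays. ✓

Yes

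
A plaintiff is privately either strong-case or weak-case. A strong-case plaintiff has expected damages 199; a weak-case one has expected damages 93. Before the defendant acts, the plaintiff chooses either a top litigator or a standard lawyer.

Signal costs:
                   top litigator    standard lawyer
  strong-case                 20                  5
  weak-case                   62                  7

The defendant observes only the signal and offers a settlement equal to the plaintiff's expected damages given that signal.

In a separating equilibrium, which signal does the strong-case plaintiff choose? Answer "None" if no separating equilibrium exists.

None

Try strong-case → top litigator, weak-case → standard lawyer:
  If types separate, top litigator earns payment 199 and standard lawyer earns 93.
  Strong-case: top litigator gives 199 − 20 = 179; standard lawyer gives 93 − 5 = 88. No deviation. ✓
  Weak-case: standard lawyer gives 93 − 7 = 86; top litigator gives 199 − 62 = 137. Would deviate. ✗
Try strong-case → standard lawyer, weak-case → top litigator:
  If types separate, standard lawyer earns payment 199 and top litigator earns 93.
  Strong-case: standard lawyer gives 199 − 5 = 194; top litigator gives 93 − 20 = 73. No deviation. ✓
  Weak-case: top litigator gives 93 − 62 = 31; standard lawyer gives 199 − 7 = 192. Would deviate. ✗
Neither assignment is incentive-compatible.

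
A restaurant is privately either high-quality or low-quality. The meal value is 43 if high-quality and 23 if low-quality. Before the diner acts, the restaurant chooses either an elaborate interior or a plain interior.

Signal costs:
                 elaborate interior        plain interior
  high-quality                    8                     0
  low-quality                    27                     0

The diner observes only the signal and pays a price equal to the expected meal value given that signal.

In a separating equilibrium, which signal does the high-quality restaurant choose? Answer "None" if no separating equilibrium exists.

Try high-quality → elaborate interior, low-quality → plain interior:
  If types separate, elaborate interior earns payment 43 and plain interior earns 23.
  High-quality: elaborate interior gives 43 − 8 = 35; plain interior gives 23 − 0 = 23. No deviation. ✓
  Low-quality: plain interior gives 23 − 0 = 23; elaborate interior gives 43 − 27 = 16. No deviation. ✓
Both hold — the high-quality type sends elaborate interior.

elaborate interior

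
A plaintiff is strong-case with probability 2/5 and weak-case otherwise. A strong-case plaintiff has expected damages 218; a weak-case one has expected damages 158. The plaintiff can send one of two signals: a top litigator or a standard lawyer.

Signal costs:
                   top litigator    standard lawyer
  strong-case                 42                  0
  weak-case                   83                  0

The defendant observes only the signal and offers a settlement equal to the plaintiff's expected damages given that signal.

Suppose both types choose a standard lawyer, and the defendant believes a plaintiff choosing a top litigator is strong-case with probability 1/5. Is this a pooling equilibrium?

At the pooled signal (standard lawyer) the defendant holds the prior 2/5 and pays 2/5·218 + 3/5·158 = 182. Off-path (top litigator) belief 1/5 gives 1/5·218 + 4/5·158 = 170.
Strong-case: standard lawyer gives 182 − 0 = 182; top litigator gives 170 − 42 = 128. Stays. ✓
Weak-case: standard lawyer gives 182 − 0 = 182; top litigator gives 170 − 83 = 87. Stays. ✓

Yes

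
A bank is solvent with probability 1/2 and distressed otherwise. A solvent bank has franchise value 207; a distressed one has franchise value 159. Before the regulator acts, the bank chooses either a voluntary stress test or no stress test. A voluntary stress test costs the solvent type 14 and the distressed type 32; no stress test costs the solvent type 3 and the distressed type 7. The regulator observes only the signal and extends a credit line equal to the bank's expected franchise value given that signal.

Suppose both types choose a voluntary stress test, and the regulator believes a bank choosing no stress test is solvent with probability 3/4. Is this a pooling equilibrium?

No

At the pooled signal (stress test) the regulator holds the prior 1/2 and pays 1/2·207 + 1/2·159 = 183. Off-path (no stress test) belief 3/4 gives 3/4·207 + 1/4·159 = 195.
Solvent: stress test gives 183 − 14 = 169; no stress test gives 195 − 3 = 192. Deviates. ✗
Distressed: stress test gives 183 − 32 = 151; no stress test gives 195 − 7 = 188. Deviates. ✗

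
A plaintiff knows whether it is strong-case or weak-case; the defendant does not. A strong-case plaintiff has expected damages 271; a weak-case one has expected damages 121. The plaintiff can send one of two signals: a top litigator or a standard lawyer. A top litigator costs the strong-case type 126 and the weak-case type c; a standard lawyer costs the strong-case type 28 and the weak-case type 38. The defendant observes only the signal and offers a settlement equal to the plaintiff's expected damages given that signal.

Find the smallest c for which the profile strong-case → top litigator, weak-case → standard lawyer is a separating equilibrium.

Under separation: top litigator → strong-case (pays 271); standard lawyer → weak-case (pays 121).
Strong-case: 271 − 126 = 145 ≥ 121 − 28 = 93. Holds regardless of c. ✓
Weak-case: 121 − 38 ≥ 271 − c, so c ≥ 271 − 83 = 188.

188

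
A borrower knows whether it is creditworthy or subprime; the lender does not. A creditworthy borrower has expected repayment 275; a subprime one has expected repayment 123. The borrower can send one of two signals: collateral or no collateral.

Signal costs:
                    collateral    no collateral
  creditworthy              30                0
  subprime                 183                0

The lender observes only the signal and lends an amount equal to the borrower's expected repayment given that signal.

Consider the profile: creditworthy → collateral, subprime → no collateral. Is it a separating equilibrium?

If types separate, collateral earns payment 275 and no collateral earns 123.
Creditworthy: collateral gives 275 − 30 = 245; no collateral gives 123 − 0 = 123. No deviation. ✓
Subprime: no collateral gives 123 − 0 = 123; collateral gives 275 − 183 = 92. No deviation. ✓
Neither type gains from mimicking the other.

Yes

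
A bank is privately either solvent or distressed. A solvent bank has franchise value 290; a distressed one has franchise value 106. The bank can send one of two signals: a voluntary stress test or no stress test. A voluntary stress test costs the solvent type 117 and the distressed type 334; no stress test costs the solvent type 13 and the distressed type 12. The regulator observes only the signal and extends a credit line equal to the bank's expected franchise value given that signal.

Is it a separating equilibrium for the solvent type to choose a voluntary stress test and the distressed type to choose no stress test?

Yes

Under separation the regulator infers type exactly: stress test → solvent (pays 290), no stress test → distressed (pays 106).
Solvent: stress test gives 290 − 117 = 173; no stress test gives 106 − 13 = 93. No deviation. ✓
Distressed: no stress test gives 106 − 12 = 94; stress test gives 290 − 334 = -44. No deviation. ✓
Neither type gains from mimicking the other.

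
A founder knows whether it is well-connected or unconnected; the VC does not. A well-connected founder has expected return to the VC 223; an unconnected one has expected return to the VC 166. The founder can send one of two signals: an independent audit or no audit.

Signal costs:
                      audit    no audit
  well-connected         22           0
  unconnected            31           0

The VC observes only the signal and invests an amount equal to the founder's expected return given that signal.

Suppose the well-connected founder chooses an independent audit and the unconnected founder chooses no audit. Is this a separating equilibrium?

Under separation the VC infers type exactly: audit → well-connected (pays 223), no audit → unconnected (pays 166).
Well-connected: audit gives 223 − 22 = 201; no audit gives 166 − 0 = 166. No deviation. ✓
Unconnected: no audit gives 166 − 0 = 166; audit gives 223 − 31 = 192. Would deviate. ✗

No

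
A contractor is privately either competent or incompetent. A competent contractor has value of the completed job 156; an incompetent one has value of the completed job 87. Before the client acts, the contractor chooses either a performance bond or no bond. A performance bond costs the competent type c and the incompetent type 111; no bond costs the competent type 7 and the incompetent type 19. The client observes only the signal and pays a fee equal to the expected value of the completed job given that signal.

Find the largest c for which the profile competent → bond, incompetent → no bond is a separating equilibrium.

76

Under separation: bond → competent (pays 156); no bond → incompetent (pays 87).
Incompetent: 87 − 19 = 68 ≥ 156 − 111 = 45. Holds regardless of c. ✓
Competent: 156 − c ≥ 87 − 7, so c ≤ 156 − 80 = 76.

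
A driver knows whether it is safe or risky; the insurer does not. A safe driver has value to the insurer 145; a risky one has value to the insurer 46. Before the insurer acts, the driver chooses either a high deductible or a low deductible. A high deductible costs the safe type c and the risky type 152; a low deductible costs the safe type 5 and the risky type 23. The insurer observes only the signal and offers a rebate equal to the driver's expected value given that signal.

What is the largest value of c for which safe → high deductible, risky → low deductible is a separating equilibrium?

Under separation: high deductible → safe (pays 145); low deductible → risky (pays 46).
Risky: 46 − 23 = 23 ≥ 145 − 152 = -7. Holds regardless of c. ✓
Safe: 145 − c ≥ 46 − 5, so c ≤ 145 − 41 = 104.

104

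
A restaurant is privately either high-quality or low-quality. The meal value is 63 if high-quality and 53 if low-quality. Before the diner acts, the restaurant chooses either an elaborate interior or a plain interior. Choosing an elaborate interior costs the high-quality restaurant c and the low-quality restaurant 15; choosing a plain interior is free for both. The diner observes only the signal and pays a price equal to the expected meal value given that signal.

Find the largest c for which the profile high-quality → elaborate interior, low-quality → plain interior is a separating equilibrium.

10

Under separation: elaborate interior → high-quality (pays 63); plain interior → low-quality (pays 53).
Low-quality: 53 − 0 = 53 ≥ 63 − 15 = 48. Holds regardless of c. ✓
High-quality: 63 − c ≥ 53 − 0, so c ≤ 63 − 53 = 10.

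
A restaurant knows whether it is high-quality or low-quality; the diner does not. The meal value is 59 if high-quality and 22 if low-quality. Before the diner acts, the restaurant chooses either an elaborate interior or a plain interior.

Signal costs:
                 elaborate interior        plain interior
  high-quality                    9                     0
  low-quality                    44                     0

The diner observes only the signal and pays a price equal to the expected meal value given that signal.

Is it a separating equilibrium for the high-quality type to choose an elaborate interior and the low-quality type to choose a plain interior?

Yes

Under separation the diner infers type exactly: elaborate interior → high-quality (pays 59), plain interior → low-quality (pays 22).
High-quality: elaborate interior gives 59 − 9 = 50; plain interior gives 22 − 0 = 22. No deviation. ✓
Low-quality: plain interior gives 22 − 0 = 22; elaborate interior gives 59 − 44 = 15. No deviation. ✓
Neither type gains from mimicking the other.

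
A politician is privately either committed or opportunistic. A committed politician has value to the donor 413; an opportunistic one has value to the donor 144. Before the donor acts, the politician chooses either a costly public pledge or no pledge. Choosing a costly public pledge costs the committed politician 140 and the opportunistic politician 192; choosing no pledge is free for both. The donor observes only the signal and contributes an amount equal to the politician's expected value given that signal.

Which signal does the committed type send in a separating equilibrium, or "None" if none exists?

Try committed → pledge, opportunistic → no pledge:
  If types separate, pledge earns payment 413 and no pledge earns 144.
  Committed: pledge gives 413 − 140 = 273; no pledge gives 144 − 0 = 144. No deviation. ✓
  Opportunistic: no pledge gives 144 − 0 = 144; pledge gives 413 − 192 = 221. Would deviate. ✗
Try committed → no pledge, opportunistic → pledge:
  If types separate, no pledge earns payment 413 and pledge earns 144.
  Committed: no pledge gives 413 − 0 = 413; pledge gives 144 − 140 = 4. No deviation. ✓
  Opportunistic: pledge gives 144 − 192 = -48; no pledge gives 413 − 0 = 413. Would deviate. ✗
Neither assignment is incentive-compatible.

None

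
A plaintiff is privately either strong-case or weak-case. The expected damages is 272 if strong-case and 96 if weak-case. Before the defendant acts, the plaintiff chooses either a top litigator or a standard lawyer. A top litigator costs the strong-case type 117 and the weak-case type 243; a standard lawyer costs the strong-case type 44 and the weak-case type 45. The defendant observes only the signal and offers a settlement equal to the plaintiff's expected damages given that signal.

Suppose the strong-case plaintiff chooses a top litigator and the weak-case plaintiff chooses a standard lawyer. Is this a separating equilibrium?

Yes

If types separate, top litigator earns payment 272 and standard lawyer earns 96.
Strong-case: top litigator gives 272 − 117 = 155; standard lawyer gives 96 − 44 = 52. No deviation. ✓
Weak-case: standard lawyer gives 96 − 45 = 51; top litigator gives 272 − 243 = 29. No deviation. ✓
Neither type gains from mimicking the other.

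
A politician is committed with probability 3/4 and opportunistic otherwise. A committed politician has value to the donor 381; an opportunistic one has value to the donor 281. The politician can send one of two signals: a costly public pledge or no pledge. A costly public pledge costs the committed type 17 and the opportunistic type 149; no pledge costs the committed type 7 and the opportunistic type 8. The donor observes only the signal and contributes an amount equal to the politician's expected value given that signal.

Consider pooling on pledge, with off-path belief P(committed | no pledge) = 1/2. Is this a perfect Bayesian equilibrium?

On the equilibrium path (pledge) the donor holds the prior 3/4 and pays 3/4·381 + 1/4·281 = 356. Off-path (no pledge) belief 1/2 gives 1/2·381 + 1/2·281 = 331.
Committed: pledge gives 356 − 17 = 339; no pledge gives 331 − 7 = 324. Stays. ✓
Opportunistic: pledge gives 356 − 149 = 207; no pledge gives 331 − 8 = 323. Deviates. ✗

No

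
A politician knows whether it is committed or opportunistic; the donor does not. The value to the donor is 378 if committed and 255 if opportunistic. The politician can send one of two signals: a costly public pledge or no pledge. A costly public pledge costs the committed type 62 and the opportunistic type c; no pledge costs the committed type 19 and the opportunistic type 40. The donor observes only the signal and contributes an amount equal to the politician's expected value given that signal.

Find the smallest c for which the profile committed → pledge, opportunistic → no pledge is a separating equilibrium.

163

Under separation: pledge → committed (pays 378); no pledge → opportunistic (pays 255).
Committed: 378 − 62 = 316 ≥ 255 − 19 = 236. Holds regardless of c. ✓
Opportunistic: 255 − 40 ≥ 378 − c, so c ≥ 378 − 215 = 163.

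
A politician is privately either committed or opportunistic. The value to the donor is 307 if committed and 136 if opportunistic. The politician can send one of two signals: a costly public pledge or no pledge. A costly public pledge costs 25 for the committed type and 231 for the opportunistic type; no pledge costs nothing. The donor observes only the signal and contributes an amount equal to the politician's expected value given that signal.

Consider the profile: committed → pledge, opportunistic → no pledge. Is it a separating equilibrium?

Under separation the donor infers type exactly: pledge → committed (pays 307), no pledge → opportunistic (pays 136).
Committed: pledge gives 307 − 25 = 282; no pledge gives 136 − 0 = 136. No deviation. ✓
Opportunistic: no pledge gives 136 − 0 = 136; pledge gives 307 − 231 = 76. No deviation. ✓
Both incentive constraints hold.

Yes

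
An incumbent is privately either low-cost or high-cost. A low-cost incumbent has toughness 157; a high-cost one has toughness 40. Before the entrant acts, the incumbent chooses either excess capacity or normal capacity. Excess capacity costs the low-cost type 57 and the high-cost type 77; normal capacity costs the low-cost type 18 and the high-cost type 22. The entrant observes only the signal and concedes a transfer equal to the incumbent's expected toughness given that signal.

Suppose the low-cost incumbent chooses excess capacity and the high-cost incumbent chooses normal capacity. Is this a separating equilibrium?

Under separation the entrant infers type exactly: excess capacity → low-cost (pays 157), normal capacity → high-cost (pays 40).
Low-cost: excess capacity gives 157 − 57 = 100; normal capacity gives 40 − 18 = 22. No deviation. ✓
High-cost: normal capacity gives 40 − 22 = 18; excess capacity gives 157 − 77 = 80. Would deviate. ✗

No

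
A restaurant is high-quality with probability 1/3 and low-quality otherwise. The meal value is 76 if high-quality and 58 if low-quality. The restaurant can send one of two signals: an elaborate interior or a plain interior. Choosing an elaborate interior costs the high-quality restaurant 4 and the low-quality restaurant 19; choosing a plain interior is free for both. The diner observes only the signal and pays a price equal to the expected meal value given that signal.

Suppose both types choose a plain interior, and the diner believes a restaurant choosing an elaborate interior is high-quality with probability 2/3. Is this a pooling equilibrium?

No

At the pooled signal (plain interior) the diner holds the prior 1/3 and pays 1/3·76 + 2/3·58 = 64. Off-path (elaborate interior) belief 2/3 gives 2/3·76 + 1/3·58 = 70.
High-quality: plain interior gives 64 − 0 = 64; elaborate interior gives 70 − 4 = 66. Deviates. ✗
Low-quality: plain interior gives 64 − 0 = 64; elaborate interior gives 70 − 19 = 51. Stays. ✓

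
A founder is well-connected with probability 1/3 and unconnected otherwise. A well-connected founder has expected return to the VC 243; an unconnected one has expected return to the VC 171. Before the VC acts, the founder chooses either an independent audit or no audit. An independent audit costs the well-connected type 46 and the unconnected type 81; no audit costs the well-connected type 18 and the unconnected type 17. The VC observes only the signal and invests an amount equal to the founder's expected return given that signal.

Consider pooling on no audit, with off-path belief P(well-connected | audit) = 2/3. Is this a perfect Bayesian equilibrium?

At the pooled signal (no audit) the VC holds the prior 1/3 and pays 1/3·243 + 2/3·171 = 195. Off-path (audit) belief 2/3 gives 2/3·243 + 1/3·171 = 219.
Well-connected: no audit gives 195 − 18 = 177; audit gives 219 − 46 = 173. Stays. ✓
Unconnected: no audit gives 195 − 17 = 178; audit gives 219 − 81 = 138. Stays. ✓

Yes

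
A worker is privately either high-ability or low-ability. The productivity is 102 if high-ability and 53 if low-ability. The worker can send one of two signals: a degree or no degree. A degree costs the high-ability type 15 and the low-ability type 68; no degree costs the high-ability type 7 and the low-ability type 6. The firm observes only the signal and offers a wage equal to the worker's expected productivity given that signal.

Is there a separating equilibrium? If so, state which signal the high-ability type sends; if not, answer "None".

degree

Try high-ability → degree, low-ability → no degree:
  Under separation the firm infers type exactly: degree → high-ability (pays 102), no degree → low-ability (pays 53).
  High-ability: degree gives 102 − 15 = 87; no degree gives 53 − 7 = 46. No deviation. ✓
  Low-ability: no degree gives 53 − 6 = 47; degree gives 102 − 68 = 34. No deviation. ✓
Both hold — the high-ability type sends degree.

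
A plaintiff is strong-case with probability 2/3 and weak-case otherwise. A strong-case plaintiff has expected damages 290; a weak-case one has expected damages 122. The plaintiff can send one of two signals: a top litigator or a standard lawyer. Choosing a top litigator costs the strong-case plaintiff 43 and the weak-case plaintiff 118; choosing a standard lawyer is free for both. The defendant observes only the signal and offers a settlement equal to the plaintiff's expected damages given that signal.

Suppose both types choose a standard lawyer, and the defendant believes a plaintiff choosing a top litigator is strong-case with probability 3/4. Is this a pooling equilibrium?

Yes

At the pooled signal (standard lawyer) the defendant holds the prior 2/3 and pays 2/3·290 + 1/3·122 = 234. Off-path (top litigator) belief 3/4 gives 3/4·290 + 1/4·122 = 248.
Strong-case: standard lawyer gives 234 − 0 = 234; top litigator gives 248 − 43 = 205. Stays. ✓
Weak-case: standard lawyer gives 234 − 0 = 234; top litigator gives 248 − 118 = 130. Stays. ✓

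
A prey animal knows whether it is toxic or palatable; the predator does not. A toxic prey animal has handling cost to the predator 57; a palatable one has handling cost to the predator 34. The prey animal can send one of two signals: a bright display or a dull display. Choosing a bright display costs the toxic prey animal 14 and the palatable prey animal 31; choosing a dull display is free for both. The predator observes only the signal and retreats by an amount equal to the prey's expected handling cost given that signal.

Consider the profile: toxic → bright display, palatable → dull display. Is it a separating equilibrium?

Yes

If types separate, bright display earns payment 57 and dull display earns 34.
Toxic: bright display gives 57 − 14 = 43; dull display gives 34 − 0 = 34. No deviation. ✓
Palatable: dull display gives 34 − 0 = 34; bright display gives 57 − 31 = 26. No deviation. ✓
Neither type gains from mimicking the other.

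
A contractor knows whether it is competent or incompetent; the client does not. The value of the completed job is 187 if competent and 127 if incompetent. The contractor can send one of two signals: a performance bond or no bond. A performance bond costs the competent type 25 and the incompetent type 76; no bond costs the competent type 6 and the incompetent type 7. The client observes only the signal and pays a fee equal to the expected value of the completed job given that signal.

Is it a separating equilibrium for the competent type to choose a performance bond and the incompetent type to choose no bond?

Yes

If types separate, bond earns payment 187 and no bond earns 127.
Competent: bond gives 187 − 25 = 162; no bond gives 127 − 6 = 121. No deviation. ✓
Incompetent: no bond gives 127 − 7 = 120; bond gives 187 − 76 = 111. No deviation. ✓
Both incentive constraints hold.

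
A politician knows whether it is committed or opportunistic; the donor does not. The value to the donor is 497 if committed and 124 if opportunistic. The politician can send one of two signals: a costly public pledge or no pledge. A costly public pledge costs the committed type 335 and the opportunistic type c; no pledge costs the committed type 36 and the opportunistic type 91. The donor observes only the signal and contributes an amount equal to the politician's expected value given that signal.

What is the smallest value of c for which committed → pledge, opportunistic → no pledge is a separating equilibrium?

Under separation: pledge → committed (pays 497); no pledge → opportunistic (pays 124).
Committed: 497 − 335 = 162 ≥ 124 − 36 = 88. Holds regardless of c. ✓
Opportunistic: 124 − 91 ≥ 497 − c, so c ≥ 497 − 33 = 464.

464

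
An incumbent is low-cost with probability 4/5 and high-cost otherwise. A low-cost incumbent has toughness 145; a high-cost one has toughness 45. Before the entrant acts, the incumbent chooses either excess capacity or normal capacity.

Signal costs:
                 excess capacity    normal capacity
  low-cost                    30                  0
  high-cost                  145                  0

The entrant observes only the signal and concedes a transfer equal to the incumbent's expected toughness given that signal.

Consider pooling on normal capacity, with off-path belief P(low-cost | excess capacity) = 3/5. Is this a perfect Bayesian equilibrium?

Yes

On the equilibrium path (normal capacity) the entrant holds the prior 4/5 and pays 4/5·145 + 1/5·45 = 125. Off-path (excess capacity) belief 3/5 gives 3/5·145 + 2/5·45 = 105.
Low-cost: normal capacity gives 125 − 0 = 125; excess capacity gives 105 − 30 = 75. Stays. ✓
High-cost: normal capacity gives 125 − 0 = 125; excess capacity gives 105 − 145 = -40. Stays. ✓
Beliefs are Bayes-consistent on-path and both types best-respond.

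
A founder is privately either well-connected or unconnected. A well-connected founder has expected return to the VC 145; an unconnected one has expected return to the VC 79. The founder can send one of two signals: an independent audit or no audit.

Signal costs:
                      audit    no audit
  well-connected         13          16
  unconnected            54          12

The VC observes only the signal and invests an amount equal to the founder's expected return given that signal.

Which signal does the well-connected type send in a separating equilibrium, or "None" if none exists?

Try well-connected → audit, unconnected → no audit:
  If types separate, audit earns payment 145 and no audit earns 79.
  Well-connected: audit gives 145 − 13 = 132; no audit gives 79 − 16 = 63. No deviation. ✓
  Unconnected: no audit gives 79 − 12 = 67; audit gives 145 − 54 = 91. Would deviate. ✗
Try well-connected → no audit, unconnected → audit:
  If types separate, no audit earns payment 145 and audit earns 79.
  Well-connected: no audit gives 145 − 16 = 129; audit gives 79 − 13 = 66. No deviation. ✓
  Unconnected: audit gives 79 − 54 = 25; no audit gives 145 − 12 = 133. Would deviate. ✗
Neither assignment is incentive-compatible.

None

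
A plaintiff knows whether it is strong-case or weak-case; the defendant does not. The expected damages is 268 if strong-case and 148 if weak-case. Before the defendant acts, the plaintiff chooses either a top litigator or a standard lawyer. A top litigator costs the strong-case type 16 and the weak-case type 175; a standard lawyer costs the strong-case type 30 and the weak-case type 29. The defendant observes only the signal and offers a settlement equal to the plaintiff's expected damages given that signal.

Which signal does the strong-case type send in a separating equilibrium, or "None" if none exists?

Try strong-case → top litigator, weak-case → standard lawyer:
  If types separate, top litigator earns payment 268 and standard lawyer earns 148.
  Strong-case: top litigator gives 268 − 16 = 252; standard lawyer gives 148 − 30 = 118. No deviation. ✓
  Weak-case: standard lawyer gives 148 − 29 = 119; top litigator gives 268 − 175 = 93. No deviation. ✓
Both hold — the strong-case type sends top litigator.

top litigator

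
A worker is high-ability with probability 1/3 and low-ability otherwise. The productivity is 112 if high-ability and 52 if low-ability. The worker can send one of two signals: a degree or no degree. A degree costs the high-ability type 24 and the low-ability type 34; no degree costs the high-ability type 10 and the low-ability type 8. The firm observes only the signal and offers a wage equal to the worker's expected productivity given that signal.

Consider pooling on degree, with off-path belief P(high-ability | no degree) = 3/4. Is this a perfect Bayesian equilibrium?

No

On the equilibrium path (degree) the firm holds the prior 1/3 and pays 1/3·112 + 2/3·52 = 72. Off-path (no degree) belief 3/4 gives 3/4·112 + 1/4·52 = 97.
High-ability: degree gives 72 − 24 = 48; no degree gives 97 − 10 = 87. Deviates. ✗
Low-ability: degree gives 72 − 34 = 38; no degree gives 97 − 8 = 89. Deviates. ✗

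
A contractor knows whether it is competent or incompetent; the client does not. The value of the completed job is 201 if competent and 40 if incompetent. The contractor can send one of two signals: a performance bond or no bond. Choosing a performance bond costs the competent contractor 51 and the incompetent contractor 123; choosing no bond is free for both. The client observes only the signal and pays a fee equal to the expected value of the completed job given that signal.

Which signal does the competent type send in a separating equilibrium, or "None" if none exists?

Try competent → bond, incompetent → no bond:
  If types separate, bond earns payment 201 and no bond earns 40.
  Competent: bond gives 201 − 51 = 150; no bond gives 40 − 0 = 40. No deviation. ✓
  Incompetent: no bond gives 40 − 0 = 40; bond gives 201 − 123 = 78. Would deviate. ✗
Try competent → no bond, incompetent → bond:
  If types separate, no bond earns payment 201 and bond earns 40.
  Competent: no bond gives 201 − 0 = 201; bond gives 40 − 51 = -11. No deviation. ✓
  Incompetent: bond gives 40 − 123 = -83; no bond gives 201 − 0 = 201. Would deviate. ✗
Neither assignment is incentive-compatible.

None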